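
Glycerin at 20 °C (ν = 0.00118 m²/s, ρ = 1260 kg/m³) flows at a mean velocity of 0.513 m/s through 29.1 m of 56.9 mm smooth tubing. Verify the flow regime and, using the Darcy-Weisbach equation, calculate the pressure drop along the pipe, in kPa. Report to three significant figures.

Δp ≈ 219 kPa

Re = VD/ν = 0.513·0.05690/0.00118 = 24.7 → laminar (Re < 2300)
f = 64/Re = 2.587
h_f = f(L/D)V²/(2g) = 2.587·(29.1/0.05690)·0.513²/(2·9.81) = 17.75 m
Δp = ρg·h_f = 1260·9.81·17.75 = 219.4 kPa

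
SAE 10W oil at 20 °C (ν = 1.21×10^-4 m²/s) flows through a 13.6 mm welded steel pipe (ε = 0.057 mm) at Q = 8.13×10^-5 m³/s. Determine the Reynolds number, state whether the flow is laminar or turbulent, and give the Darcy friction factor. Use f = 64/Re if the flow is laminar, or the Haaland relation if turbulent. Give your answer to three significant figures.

Re ≈ 62.9; laminar; f = 64/Re ≈ 1.02

V = 4Q/(πD²) = 0.5597 m/s
Re = VD/ν = 0.5597·0.0136/1.21×10^-4 = 62.9
Re < 2300 → laminar → f = 64/Re = 1.017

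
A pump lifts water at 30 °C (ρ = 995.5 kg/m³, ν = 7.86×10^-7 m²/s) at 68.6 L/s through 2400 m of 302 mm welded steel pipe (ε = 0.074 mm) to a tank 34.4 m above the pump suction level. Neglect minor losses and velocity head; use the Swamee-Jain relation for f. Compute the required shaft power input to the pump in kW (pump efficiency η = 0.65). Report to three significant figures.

V = 4Q/(πD²) = 0.9577 m/s; Re = 3.68×10^5; ε/D = 2.45×10^-4; f = 0.01633
h_f = f(L/D)V²/2g = 6.068 m
Total head H = z + h_f = 34.4 + 6.068 = 40.47 m
P_hyd = ρgQH = 995.5·9.81·0.0686·40.47 = 27.11 kW
P_shaft = P_hyd/η = 27.11/0.65 = 41.71 kW

P_shaft ≈ 41.7 kW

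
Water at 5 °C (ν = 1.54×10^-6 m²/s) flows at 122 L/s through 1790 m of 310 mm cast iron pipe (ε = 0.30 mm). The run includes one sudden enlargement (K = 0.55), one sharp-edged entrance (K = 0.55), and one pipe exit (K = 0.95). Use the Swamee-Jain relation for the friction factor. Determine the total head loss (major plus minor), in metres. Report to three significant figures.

H_L ≈ 16.1 m

V = 4Q/(πD²) = 1.616 m/s; V²/2g = 0.1332 m
Re = 3.25×10^5, ε/D = 9.68×10^-4 → f = 0.02054 (Swamee-Jain)
Major: h_f = f(L/D)·V²/2g = 0.02054·5774·0.1332 = 15.79 m
Minor: ΣK = 2.05; h_m = ΣK·V²/2g = 0.2730 m
Total H_L = 15.79 + 0.2730 = 16.06 m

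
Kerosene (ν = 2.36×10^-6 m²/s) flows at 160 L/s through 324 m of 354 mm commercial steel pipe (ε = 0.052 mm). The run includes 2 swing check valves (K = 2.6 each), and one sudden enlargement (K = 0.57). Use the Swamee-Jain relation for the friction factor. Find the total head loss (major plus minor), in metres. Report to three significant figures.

V = 4Q/(πD²) = 1.626 m/s; V²/2g = 0.1347 m
Re = 2.44×10^5, ε/D = 1.47×10^-4 → f = 0.01629 (Swamee-Jain)
Major: h_f = f(L/D)·V²/2g = 0.01629·915.3·0.1347 = 2.009 m
Minor: ΣK = 5.77; h_m = ΣK·V²/2g = 0.7772 m
Total H_L = 2.009 + 0.7772 = 2.786 m

H_L ≈ 2.79 m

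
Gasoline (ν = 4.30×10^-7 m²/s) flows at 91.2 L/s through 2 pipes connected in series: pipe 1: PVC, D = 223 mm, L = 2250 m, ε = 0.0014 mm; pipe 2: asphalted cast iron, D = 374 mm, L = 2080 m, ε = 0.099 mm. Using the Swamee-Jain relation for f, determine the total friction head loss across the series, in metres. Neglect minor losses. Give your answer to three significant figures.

H ≈ 35.1 m

Pipe 1: V = 2.335 m/s, Re = 1.21×10^6, ε/D = 6.28×10^-6, f = 0.01142, h_1 = f(L/D)V²/2g = 32.02 m
Pipe 2: V = 0.8302 m/s, Re = 7.22×10^5, ε/D = 2.65×10^-4, f = 0.01570, h_2 = f(L/D)V²/2g = 3.067 m
Series → Q common, losses add: H = Σh = 35.08 m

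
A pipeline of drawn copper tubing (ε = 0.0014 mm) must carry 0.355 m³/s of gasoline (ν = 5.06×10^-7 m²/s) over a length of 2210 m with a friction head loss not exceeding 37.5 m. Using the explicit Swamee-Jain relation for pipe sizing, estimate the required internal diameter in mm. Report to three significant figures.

D ≈ 364 mm

Swamee-Jain (Type III): D = 0.66·[ε^1.25·(LQ²/(gh_f))^4.75 + ν·Q^9.4·(L/(gh_f))^5.2]^0.04
LQ²/(gh_f) = 0.7571; L/(gh_f) = 6.007
Term 1 = ε^1.25·(…)^4.75 = 1.28×10^-8; Term 2 = ν·Q^9.4·(…)^5.2 = 3.35×10^-7
D = 0.66·(1.28×10^-8 + 3.35×10^-7)^0.04 = 0.3641 m = 364 mm
Check: V = 3.41 m/s, Re = 2.45×10^6, f = 0.01020, h_f = 36.7 m ≈ 37.5 m ✓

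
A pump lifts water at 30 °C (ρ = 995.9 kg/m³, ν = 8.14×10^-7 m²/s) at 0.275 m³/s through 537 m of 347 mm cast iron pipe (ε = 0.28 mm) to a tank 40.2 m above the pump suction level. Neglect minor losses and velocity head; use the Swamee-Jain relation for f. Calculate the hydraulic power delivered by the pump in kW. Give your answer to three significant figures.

V = 4Q/(πD²) = 2.908 m/s; Re = 1.24×10^6; ε/D = 8.07×10^-4; f = 0.01902
h_f = f(L/D)V²/2g = 12.69 m
Total head H = z + h_f = 40.2 + 12.69 = 52.89 m
P_hyd = ρgQH = 995.9·9.81·0.275·52.89 = 142.1 kW

P_hyd ≈ 142 kW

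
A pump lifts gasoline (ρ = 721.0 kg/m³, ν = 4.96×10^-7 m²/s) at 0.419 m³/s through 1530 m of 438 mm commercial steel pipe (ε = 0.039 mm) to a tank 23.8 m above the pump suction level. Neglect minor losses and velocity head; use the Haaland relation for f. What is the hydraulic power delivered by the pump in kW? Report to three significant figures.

V = 4Q/(πD²) = 2.781 m/s; Re = 2.46×10^6; ε/D = 8.90×10^-5; f = 0.01241
h_f = f(L/D)V²/2g = 17.08 m
Total head H = z + h_f = 23.8 + 17.08 = 40.88 m
P_hyd = ρgQH = 721.0·9.81·0.419·40.88 = 121.1 kW

P_hyd ≈ 121 kW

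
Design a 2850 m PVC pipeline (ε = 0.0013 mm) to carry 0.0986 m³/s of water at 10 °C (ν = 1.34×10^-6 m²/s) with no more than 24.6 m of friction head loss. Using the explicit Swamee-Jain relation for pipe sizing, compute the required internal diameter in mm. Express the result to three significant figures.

D ≈ 269 mm

Swamee-Jain (Type III): D = 0.66·[ε^1.25·(LQ²/(gh_f))^4.75 + ν·Q^9.4·(L/(gh_f))^5.2]^0.04
LQ²/(gh_f) = 0.1148; L/(gh_f) = 11.81
Term 1 = ε^1.25·(…)^4.75 = 1.50×10^-12; Term 2 = ν·Q^9.4·(…)^5.2 = 1.76×10^-10
D = 0.66·(1.50×10^-12 + 1.76×10^-10)^0.04 = 0.2688 m = 269 mm
Check: V = 1.74 m/s, Re = 3.48×10^5, f = 0.01404, h_f = 22.9 m ≈ 24.6 m ✓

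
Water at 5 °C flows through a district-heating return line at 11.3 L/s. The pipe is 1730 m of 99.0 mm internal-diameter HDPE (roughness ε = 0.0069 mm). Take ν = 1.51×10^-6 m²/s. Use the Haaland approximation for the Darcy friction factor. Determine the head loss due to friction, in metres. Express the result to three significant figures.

h_f ≈ 35.0 m

V = 4Q/(πD²) = 4·0.0113/(π·0.0990²) = 1.468 m/s
Re = VD/ν = 1.468·0.0990/1.51×10^-6 = 9.62×10^4 → turbulent
ε/D = 0.0069/99.0 = 6.97×10^-5
Haaland: f = 0.01826
h_f = f(L/D)V²/(2g) = 0.01826·(1730/0.0990)·1.468²/(2·9.81) = 35.05 m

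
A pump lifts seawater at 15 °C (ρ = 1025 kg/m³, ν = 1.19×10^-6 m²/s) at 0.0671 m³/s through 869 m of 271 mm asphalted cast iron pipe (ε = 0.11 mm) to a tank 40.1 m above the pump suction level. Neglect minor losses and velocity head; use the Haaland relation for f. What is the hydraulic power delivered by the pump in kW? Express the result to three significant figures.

P_hyd ≈ 29.7 kW

V = 4Q/(πD²) = 1.163 m/s; Re = 2.65×10^5; ε/D = 4.06×10^-4; f = 0.01768
h_f = f(L/D)V²/2g = 3.910 m
Total head H = z + h_f = 40.1 + 3.910 = 44.01 m
P_hyd = ρgQH = 1025·9.81·0.0671·44.01 = 29.69 kW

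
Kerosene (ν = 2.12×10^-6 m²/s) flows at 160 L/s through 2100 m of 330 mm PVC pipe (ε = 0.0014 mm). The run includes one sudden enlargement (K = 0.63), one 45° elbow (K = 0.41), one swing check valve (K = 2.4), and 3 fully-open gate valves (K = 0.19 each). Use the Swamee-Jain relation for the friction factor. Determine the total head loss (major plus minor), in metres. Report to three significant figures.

V = 4Q/(πD²) = 1.871 m/s; V²/2g = 0.1784 m
Re = 2.91×10^5, ε/D = 4.24×10^-6 → f = 0.01450 (Swamee-Jain)
Major: h_f = f(L/D)·V²/2g = 0.01450·6364·0.1784 = 16.46 m
Minor: ΣK = 4.01; h_m = ΣK·V²/2g = 0.7152 m
Total H_L = 16.46 + 0.7152 = 17.18 m

H_L ≈ 17.2 m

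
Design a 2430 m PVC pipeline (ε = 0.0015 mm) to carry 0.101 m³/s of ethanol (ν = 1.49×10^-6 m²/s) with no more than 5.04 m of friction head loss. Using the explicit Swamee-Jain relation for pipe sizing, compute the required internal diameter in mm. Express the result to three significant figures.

Swamee-Jain (Type III): D = 0.66·[ε^1.25·(LQ²/(gh_f))^4.75 + ν·Q^9.4·(L/(gh_f))^5.2]^0.04
LQ²/(gh_f) = 0.5014; L/(gh_f) = 49.15
Term 1 = ε^1.25·(…)^4.75 = 1.98×10^-9; Term 2 = ν·Q^9.4·(…)^5.2 = 4.07×10^-7
D = 0.66·(1.98×10^-9 + 4.07×10^-7)^0.04 = 0.3664 m = 366 mm
Check: V = 0.958 m/s, Re = 2.36×10^5, f = 0.01509, h_f = 4.68 m ≈ 5.04 m ✓

D ≈ 366 mm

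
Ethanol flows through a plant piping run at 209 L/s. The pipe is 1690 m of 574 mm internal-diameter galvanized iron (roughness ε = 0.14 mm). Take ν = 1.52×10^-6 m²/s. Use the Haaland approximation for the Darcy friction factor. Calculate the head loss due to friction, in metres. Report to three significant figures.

h_f ≈ 1.60 m

V = 4Q/(πD²) = 4·0.209/(π·0.574²) = 0.8077 m/s
Re = VD/ν = 0.8077·0.574/1.52×10^-6 = 3.05×10^5 → turbulent
ε/D = 0.14/574 = 2.44×10^-4
Haaland: f = 0.01637
h_f = f(L/D)V²/(2g) = 0.01637·(1690/0.574)·0.8077²/(2·9.81) = 1.602 m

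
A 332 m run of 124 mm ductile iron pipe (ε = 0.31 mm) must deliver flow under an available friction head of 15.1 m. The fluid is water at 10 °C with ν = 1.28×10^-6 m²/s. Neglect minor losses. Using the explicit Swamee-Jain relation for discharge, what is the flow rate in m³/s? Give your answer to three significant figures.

Q ≈ 0.0251 m³/s

Swamee-Jain (Type II): Q = -0.965·√(gD⁵h_f/L)·ln[ε/(3.7D) + √(3.17ν²L/(gD³h_f))]
√(gD⁵h_f/L) = √(9.81·0.124⁵·15.1/332) = 0.003617
ε/(3.7D) = 6.76×10^-4; √(3.17ν²L/(gD³h_f)) = 7.81×10^-5
Q = -0.965·0.003617·ln(7.538×10^-4) = 0.02509 m³/s
Check: V = 2.08 m/s, Re = 2.01×10^5, f = 0.02581, h_f = 15.2 m ≈ 15.1 m ✓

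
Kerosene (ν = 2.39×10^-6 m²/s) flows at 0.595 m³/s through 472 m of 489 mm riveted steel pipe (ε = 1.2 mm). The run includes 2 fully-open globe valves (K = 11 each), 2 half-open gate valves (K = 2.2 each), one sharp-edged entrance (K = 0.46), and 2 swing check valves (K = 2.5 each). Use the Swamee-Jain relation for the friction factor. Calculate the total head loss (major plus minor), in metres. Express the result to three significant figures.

H_L ≈ 28.7 m

V = 4Q/(πD²) = 3.168 m/s; V²/2g = 0.5116 m
Re = 6.48×10^5, ε/D = 0.00245 → f = 0.02509 (Swamee-Jain)
Major: h_f = f(L/D)·V²/2g = 0.02509·965.2·0.5116 = 12.39 m
Minor: ΣK = 31.9; h_m = ΣK·V²/2g = 16.30 m
Total H_L = 12.39 + 16.30 = 28.69 m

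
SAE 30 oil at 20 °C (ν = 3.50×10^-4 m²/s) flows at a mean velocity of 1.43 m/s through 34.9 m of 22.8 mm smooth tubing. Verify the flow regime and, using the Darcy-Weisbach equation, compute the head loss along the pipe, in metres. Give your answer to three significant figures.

Re = VD/ν = 1.43·0.02280/3.50×10^-4 = 93.2 → laminar (Re < 2300)
f = 64/Re = 0.6870
h_f = f(L/D)V²/(2g) = 0.6870·(34.9/0.02280)·1.43²/(2·9.81) = 109.6 m

h_f ≈ 110 m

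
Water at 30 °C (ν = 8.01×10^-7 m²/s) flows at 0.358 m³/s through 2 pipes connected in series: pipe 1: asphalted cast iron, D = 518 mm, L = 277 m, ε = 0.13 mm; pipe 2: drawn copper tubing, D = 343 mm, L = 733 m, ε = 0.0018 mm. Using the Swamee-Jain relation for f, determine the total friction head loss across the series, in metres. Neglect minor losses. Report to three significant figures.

Pipe 1: V = 1.699 m/s, Re = 1.10×10^6, ε/D = 2.51×10^-4, f = 0.01523, h_1 = f(L/D)V²/2g = 1.198 m
Pipe 2: V = 3.874 m/s, Re = 1.66×10^6, ε/D = 5.25×10^-6, f = 0.01086, h_2 = f(L/D)V²/2g = 17.75 m
Series → Q common, losses add: H = Σh = 18.95 m

H ≈ 19.0 m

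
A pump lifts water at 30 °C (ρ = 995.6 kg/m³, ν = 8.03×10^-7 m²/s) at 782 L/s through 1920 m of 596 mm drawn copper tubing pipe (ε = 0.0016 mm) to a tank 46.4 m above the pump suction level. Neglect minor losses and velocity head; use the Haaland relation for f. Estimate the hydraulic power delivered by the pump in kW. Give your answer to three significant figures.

P_hyd ≈ 456 kW

V = 4Q/(πD²) = 2.803 m/s; Re = 2.08×10^6; ε/D = 2.68×10^-6; f = 0.01035
h_f = f(L/D)V²/2g = 13.36 m
Total head H = z + h_f = 46.4 + 13.36 = 59.76 m
P_hyd = ρgQH = 995.6·9.81·0.782·59.76 = 456.4 kW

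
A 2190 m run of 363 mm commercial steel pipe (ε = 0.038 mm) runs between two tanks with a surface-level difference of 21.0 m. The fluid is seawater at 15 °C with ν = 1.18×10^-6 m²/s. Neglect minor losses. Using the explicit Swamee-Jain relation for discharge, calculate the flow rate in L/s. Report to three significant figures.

Swamee-Jain (Type II): Q = -0.965·√(gD⁵h_f/L)·ln[ε/(3.7D) + √(3.17ν²L/(gD³h_f))]
√(gD⁵h_f/L) = √(9.81·0.363⁵·21.0/2190) = 0.02435
ε/(3.7D) = 2.83×10^-5; √(3.17ν²L/(gD³h_f)) = 3.13×10^-5
Q = -0.965·0.02435·ln(5.961×10^-5) = 0.2286 m³/s
Check: V = 2.21 m/s, Re = 6.79×10^5, f = 0.01406, h_f = 21.1 m ≈ 21.0 m ✓

Q ≈ 229 L/s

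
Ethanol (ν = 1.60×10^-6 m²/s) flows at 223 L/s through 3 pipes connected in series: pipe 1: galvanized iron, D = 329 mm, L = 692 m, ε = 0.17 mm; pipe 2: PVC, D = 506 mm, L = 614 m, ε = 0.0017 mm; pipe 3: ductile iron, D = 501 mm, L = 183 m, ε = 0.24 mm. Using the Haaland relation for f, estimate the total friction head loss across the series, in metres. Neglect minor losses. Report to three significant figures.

Pipe 1: V = 2.623 m/s, Re = 5.39×10^5, ε/D = 5.17×10^-4, f = 0.01763, h_1 = f(L/D)V²/2g = 13.00 m
Pipe 2: V = 1.109 m/s, Re = 3.51×10^5, ε/D = 3.36×10^-6, f = 0.01396, h_2 = f(L/D)V²/2g = 1.062 m
Pipe 3: V = 1.131 m/s, Re = 3.54×10^5, ε/D = 4.79×10^-4, f = 0.01776, h_3 = f(L/D)V²/2g = 0.4231 m
Series → Q common, losses add: H = Σh = 14.49 m

H ≈ 14.5 m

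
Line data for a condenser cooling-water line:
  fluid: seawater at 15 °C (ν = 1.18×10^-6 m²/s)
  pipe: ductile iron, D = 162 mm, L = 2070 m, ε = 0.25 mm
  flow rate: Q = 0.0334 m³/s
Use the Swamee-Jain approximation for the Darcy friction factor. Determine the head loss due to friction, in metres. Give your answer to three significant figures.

h_f ≈ 39.3 m

V = 4Q/(πD²) = 4·0.0334/(π·0.162²) = 1.620 m/s
Re = VD/ν = 1.620·0.162/1.18×10^-6 = 2.22×10^5 → turbulent
ε/D = 0.25/162 = 0.00154
Swamee-Jain: f = 0.02301
h_f = f(L/D)V²/(2g) = 0.02301·(2070/0.162)·1.620²/(2·9.81) = 39.35 m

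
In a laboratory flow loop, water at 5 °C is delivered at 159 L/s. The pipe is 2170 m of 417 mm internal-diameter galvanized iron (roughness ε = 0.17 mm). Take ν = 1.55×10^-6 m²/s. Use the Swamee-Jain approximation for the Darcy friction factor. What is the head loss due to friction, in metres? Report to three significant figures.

V = 4Q/(πD²) = 4·0.159/(π·0.417²) = 1.164 m/s
Re = VD/ν = 1.164·0.417/1.55×10^-6 = 3.13×10^5 → turbulent
ε/D = 0.17/417 = 4.08×10^-4
Swamee-Jain: f = 0.01772
h_f = f(L/D)V²/(2g) = 0.01772·(2170/0.417)·1.164²/(2·9.81) = 6.369 m

h_f ≈ 6.37 m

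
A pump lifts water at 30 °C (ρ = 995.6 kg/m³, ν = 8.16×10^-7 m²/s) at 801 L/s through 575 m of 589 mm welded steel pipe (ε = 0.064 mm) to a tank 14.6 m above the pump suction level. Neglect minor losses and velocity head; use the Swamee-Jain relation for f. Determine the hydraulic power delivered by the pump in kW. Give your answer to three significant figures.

P_hyd ≈ 158 kW

V = 4Q/(πD²) = 2.940 m/s; Re = 2.12×10^6; ε/D = 1.09×10^-4; f = 0.01299
h_f = f(L/D)V²/2g = 5.585 m
Total head H = z + h_f = 14.6 + 5.585 = 20.18 m
P_hyd = ρgQH = 995.6·9.81·0.801·20.18 = 157.9 kW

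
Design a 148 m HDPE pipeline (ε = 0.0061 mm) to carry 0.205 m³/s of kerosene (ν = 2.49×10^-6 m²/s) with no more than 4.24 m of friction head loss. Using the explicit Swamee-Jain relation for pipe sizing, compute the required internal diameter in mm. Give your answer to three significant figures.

D ≈ 283 mm

Swamee-Jain (Type III): D = 0.66·[ε^1.25·(LQ²/(gh_f))^4.75 + ν·Q^9.4·(L/(gh_f))^5.2]^0.04
LQ²/(gh_f) = 0.1495; L/(gh_f) = 3.558
Term 1 = ε^1.25·(…)^4.75 = 3.64×10^-11; Term 2 = ν·Q^9.4·(…)^5.2 = 6.21×10^-10
D = 0.66·(3.64×10^-11 + 6.21×10^-10)^0.04 = 0.2833 m = 283 mm
Check: V = 3.25 m/s, Re = 3.70×10^5, f = 0.01411, h_f = 3.97 m ≈ 4.24 m ✓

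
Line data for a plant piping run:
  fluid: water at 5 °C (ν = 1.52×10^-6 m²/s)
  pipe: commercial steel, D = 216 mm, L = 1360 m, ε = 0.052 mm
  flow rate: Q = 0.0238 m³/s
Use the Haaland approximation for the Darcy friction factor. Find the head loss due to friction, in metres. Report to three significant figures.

h_f ≈ 2.60 m

V = 4Q/(πD²) = 4·0.0238/(π·0.216²) = 0.6495 m/s
Re = VD/ν = 0.6495·0.216/1.52×10^-6 = 9.23×10^4 → turbulent
ε/D = 0.052/216 = 2.41×10^-4
Haaland: f = 0.01918
h_f = f(L/D)V²/(2g) = 0.01918·(1360/0.216)·0.6495²/(2·9.81) = 2.596 m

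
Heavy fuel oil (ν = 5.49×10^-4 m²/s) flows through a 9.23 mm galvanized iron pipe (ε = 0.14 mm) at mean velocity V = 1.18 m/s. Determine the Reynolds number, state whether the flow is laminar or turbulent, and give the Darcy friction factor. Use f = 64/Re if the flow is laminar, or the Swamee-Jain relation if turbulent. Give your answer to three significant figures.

Re ≈ 19.8; laminar; f = 64/Re ≈ 3.23

Re = VD/ν = 1.180·0.00923/5.49×10^-4 = 19.8
Re < 2300 → laminar → f = 64/Re = 3.226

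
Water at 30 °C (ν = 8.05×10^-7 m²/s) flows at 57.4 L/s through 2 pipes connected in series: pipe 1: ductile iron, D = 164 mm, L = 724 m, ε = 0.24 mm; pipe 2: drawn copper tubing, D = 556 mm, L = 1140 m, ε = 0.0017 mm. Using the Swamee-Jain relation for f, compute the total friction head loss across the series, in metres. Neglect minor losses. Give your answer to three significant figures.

Pipe 1: V = 2.717 m/s, Re = 5.54×10^5, ε/D = 0.00146, f = 0.02212, h_1 = f(L/D)V²/2g = 36.74 m
Pipe 2: V = 0.2364 m/s, Re = 1.63×10^5, ε/D = 3.06×10^-6, f = 0.01619, h_2 = f(L/D)V²/2g = 0.09456 m
Series → Q common, losses add: H = Σh = 36.84 m

H ≈ 36.8 m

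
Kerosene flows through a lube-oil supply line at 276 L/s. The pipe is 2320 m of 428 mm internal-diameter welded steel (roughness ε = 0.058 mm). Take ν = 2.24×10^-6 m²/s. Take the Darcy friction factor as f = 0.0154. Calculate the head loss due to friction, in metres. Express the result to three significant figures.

V = 4Q/(πD²) = 4·0.276/(π·0.428²) = 1.918 m/s
h_f = f(L/D)V²/(2g) = 0.01540·(2320/0.428)·1.918²/(2·9.81) = 15.66 m

h_f ≈ 15.7 m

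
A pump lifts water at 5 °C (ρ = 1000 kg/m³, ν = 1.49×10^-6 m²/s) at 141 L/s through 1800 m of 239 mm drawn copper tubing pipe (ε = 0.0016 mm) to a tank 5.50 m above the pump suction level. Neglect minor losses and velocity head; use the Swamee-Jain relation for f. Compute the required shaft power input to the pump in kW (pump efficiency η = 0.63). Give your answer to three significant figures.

V = 4Q/(πD²) = 3.143 m/s; Re = 5.04×10^5; ε/D = 6.69×10^-6; f = 0.01318
h_f = f(L/D)V²/2g = 49.98 m
Total head H = z + h_f = 5.50 + 49.98 = 55.48 m
P_hyd = ρgQH = 1000·9.81·0.141·55.48 = 76.74 kW
P_shaft = P_hyd/η = 76.74/0.63 = 121.8 kW

P_shaft ≈ 122 kW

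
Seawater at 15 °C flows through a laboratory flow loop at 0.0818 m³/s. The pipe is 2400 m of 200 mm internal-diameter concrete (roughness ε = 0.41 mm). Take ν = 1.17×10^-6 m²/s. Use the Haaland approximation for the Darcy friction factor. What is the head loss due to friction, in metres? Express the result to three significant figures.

h_f ≈ 99.4 m

V = 4Q/(πD²) = 4·0.0818/(π·0.200²) = 2.604 m/s
Re = VD/ν = 2.604·0.200/1.17×10^-6 = 4.45×10^5 → turbulent
ε/D = 0.41/200 = 0.00205
Haaland: f = 0.02398
h_f = f(L/D)V²/(2g) = 0.02398·(2400/0.200)·2.604²/(2·9.81) = 99.42 m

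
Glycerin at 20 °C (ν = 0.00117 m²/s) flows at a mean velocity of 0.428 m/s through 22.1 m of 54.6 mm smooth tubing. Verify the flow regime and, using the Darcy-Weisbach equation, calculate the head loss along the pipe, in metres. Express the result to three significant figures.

Re = VD/ν = 0.428·0.05460/0.00117 = 20.0 → laminar (Re < 2300)
f = 64/Re = 3.204
h_f = f(L/D)V²/(2g) = 3.204·(22.1/0.05460)·0.428²/(2·9.81) = 12.11 m

h_f ≈ 12.1 m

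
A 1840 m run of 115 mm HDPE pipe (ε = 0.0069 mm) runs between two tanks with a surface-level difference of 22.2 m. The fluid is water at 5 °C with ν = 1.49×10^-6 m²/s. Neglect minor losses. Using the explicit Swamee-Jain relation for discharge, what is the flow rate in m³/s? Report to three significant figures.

Q ≈ 0.0126 m³/s

Swamee-Jain (Type II): Q = -0.965·√(gD⁵h_f/L)·ln[ε/(3.7D) + √(3.17ν²L/(gD³h_f))]
√(gD⁵h_f/L) = √(9.81·0.115⁵·22.2/1840) = 0.001543
ε/(3.7D) = 1.62×10^-5; √(3.17ν²L/(gD³h_f)) = 1.98×10^-4
Q = -0.965·0.001543·ln(2.139×10^-4) = 0.01258 m³/s
Check: V = 1.21 m/s, Re = 9.35×10^4, f = 0.01846, h_f = 22.1 m ≈ 22.2 m ✓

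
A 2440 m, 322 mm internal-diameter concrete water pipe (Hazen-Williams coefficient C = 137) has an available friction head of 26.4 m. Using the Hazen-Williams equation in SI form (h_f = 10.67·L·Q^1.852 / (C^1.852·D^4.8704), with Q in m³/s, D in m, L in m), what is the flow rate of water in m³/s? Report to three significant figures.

Rearranging: Q = [h_f·C^1.852·D^4.8704 / (10.67·L)]^(1/1.852)
Q = [26.4·137^1.852·0.322^4.8704 / (10.67·2440)]^0.540 = 0.1682 m³/s

Q ≈ 0.168 m³/s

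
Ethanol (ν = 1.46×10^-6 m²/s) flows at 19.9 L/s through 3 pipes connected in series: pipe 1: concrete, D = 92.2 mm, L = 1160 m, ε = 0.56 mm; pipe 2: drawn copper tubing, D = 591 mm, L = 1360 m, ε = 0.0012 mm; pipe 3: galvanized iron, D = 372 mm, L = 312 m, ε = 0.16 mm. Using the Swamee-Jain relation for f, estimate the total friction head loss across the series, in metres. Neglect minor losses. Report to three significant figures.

H ≈ 187 m

Pipe 1: V = 2.981 m/s, Re = 1.88×10^5, ε/D = 0.00607, f = 0.03286, h_1 = f(L/D)V²/2g = 187.2 m
Pipe 2: V = 0.07254 m/s, Re = 2.94×10^4, ε/D = 2.03×10^-6, f = 0.02350, h_2 = f(L/D)V²/2g = 0.01450 m
Pipe 3: V = 0.1831 m/s, Re = 4.67×10^4, ε/D = 4.30×10^-4, f = 0.02266, h_3 = f(L/D)V²/2g = 0.03247 m
Series → Q common, losses add: H = Σh = 187.2 m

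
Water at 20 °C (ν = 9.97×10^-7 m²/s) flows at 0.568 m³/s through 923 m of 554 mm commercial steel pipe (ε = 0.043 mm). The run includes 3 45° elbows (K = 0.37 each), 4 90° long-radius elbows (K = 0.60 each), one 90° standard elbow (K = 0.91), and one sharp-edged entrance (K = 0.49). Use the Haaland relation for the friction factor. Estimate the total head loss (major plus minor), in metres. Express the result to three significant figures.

V = 4Q/(πD²) = 2.356 m/s; V²/2g = 0.2830 m
Re = 1.31×10^6, ε/D = 7.76×10^-5 → f = 0.01269 (Haaland)
Major: h_f = f(L/D)·V²/2g = 0.01269·1666·0.2830 = 5.981 m
Minor: ΣK = 4.91; h_m = ΣK·V²/2g = 1.390 m
Total H_L = 5.981 + 1.390 = 7.371 m

H_L ≈ 7.37 m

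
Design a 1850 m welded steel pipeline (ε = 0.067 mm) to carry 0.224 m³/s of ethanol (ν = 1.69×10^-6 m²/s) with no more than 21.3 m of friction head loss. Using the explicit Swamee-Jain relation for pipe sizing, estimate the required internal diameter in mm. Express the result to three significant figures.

Swamee-Jain (Type III): D = 0.66·[ε^1.25·(LQ²/(gh_f))^4.75 + ν·Q^9.4·(L/(gh_f))^5.2]^0.04
LQ²/(gh_f) = 0.4442; L/(gh_f) = 8.854
Term 1 = ε^1.25·(…)^4.75 = 1.28×10^-7; Term 2 = ν·Q^9.4·(…)^5.2 = 1.11×10^-7
D = 0.66·(1.28×10^-7 + 1.11×10^-7)^0.04 = 0.3587 m = 359 mm
Check: V = 2.22 m/s, Re = 4.70×10^5, f = 0.01547, h_f = 20.0 m ≈ 21.3 m ✓

D ≈ 359 mm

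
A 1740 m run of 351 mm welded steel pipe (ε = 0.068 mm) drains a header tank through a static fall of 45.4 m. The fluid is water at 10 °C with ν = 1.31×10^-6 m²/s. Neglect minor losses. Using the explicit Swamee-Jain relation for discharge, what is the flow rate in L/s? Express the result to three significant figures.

Q ≈ 339 L/s

Swamee-Jain (Type II): Q = -0.965·√(gD⁵h_f/L)·ln[ε/(3.7D) + √(3.17ν²L/(gD³h_f))]
√(gD⁵h_f/L) = √(9.81·0.351⁵·45.4/1740) = 0.03693
ε/(3.7D) = 5.24×10^-5; √(3.17ν²L/(gD³h_f)) = 2.22×10^-5
Q = -0.965·0.03693·ln(7.453×10^-5) = 0.3387 m³/s
Check: V = 3.50 m/s, Re = 9.38×10^5, f = 0.01476, h_f = 45.7 m ≈ 45.4 m ✓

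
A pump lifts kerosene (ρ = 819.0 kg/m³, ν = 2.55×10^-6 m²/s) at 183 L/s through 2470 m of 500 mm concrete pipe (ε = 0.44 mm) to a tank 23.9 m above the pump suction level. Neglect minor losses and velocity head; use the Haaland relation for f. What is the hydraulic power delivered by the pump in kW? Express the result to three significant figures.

V = 4Q/(πD²) = 0.9320 m/s; Re = 1.83×10^5; ε/D = 8.80×10^-4; f = 0.02053
h_f = f(L/D)V²/2g = 4.491 m
Total head H = z + h_f = 23.9 + 4.491 = 28.39 m
P_hyd = ρgQH = 819.0·9.81·0.183·28.39 = 41.74 kW

P_hyd ≈ 41.7 kW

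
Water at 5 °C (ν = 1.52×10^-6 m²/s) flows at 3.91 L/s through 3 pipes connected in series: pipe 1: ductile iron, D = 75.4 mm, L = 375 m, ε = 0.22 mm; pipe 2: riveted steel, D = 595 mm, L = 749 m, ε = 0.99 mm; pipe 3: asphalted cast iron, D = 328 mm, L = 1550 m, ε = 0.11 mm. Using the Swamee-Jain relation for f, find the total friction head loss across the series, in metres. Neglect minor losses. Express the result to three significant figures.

Pipe 1: V = 0.8757 m/s, Re = 4.34×10^4, ε/D = 0.00292, f = 0.02911, h_1 = f(L/D)V²/2g = 5.658 m
Pipe 2: V = 0.01406 m/s, Re = 5500, ε/D = 0.00166, f = 0.03890, h_2 = f(L/D)V²/2g = 4.936×10^-4 m
Pipe 3: V = 0.04627 m/s, Re = 9990, ε/D = 3.35×10^-4, f = 0.03157, h_3 = f(L/D)V²/2g = 0.01628 m
Series → Q common, losses add: H = Σh = 5.675 m

H ≈ 5.67 m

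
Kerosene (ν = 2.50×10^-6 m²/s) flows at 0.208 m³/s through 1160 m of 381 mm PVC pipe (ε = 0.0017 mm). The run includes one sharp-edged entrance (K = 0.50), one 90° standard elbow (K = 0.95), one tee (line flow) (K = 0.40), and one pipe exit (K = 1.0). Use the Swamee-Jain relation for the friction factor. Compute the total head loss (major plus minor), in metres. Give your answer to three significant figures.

H_L ≈ 8.04 m

V = 4Q/(πD²) = 1.824 m/s; V²/2g = 0.1696 m
Re = 2.78×10^5, ε/D = 4.46×10^-6 → f = 0.01463 (Swamee-Jain)
Major: h_f = f(L/D)·V²/2g = 0.01463·3045·0.1696 = 7.557 m
Minor: ΣK = 2.85; h_m = ΣK·V²/2g = 0.4835 m
Total H_L = 7.557 + 0.4835 = 8.041 m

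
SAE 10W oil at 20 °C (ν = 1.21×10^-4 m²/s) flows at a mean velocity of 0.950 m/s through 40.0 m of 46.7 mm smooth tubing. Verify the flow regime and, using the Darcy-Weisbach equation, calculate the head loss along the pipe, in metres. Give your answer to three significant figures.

Re = VD/ν = 0.950·0.04670/1.21×10^-4 = 367 → laminar (Re < 2300)
f = 64/Re = 0.1746
h_f = f(L/D)V²/(2g) = 0.1746·(40.0/0.04670)·0.950²/(2·9.81) = 6.877 m

h_f ≈ 6.88 m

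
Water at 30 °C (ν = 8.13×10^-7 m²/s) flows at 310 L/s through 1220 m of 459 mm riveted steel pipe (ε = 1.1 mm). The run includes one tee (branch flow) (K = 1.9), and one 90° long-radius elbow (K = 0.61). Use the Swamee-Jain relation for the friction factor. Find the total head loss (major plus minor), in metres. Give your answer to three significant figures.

H_L ≈ 12.2 m

V = 4Q/(πD²) = 1.873 m/s; V²/2g = 0.1789 m
Re = 1.06×10^6, ε/D = 0.00240 → f = 0.02481 (Swamee-Jain)
Major: h_f = f(L/D)·V²/2g = 0.02481·2658·0.1789 = 11.80 m
Minor: ΣK = 2.51; h_m = ΣK·V²/2g = 0.4490 m
Total H_L = 11.80 + 0.4490 = 12.25 m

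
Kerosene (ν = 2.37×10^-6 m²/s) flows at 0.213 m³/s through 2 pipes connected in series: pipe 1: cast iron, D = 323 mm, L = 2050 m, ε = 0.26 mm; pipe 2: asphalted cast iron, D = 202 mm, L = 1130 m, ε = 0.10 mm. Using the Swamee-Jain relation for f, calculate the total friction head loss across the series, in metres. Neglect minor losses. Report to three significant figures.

Pipe 1: V = 2.599 m/s, Re = 3.54×10^5, ε/D = 8.05×10^-4, f = 0.01973, h_1 = f(L/D)V²/2g = 43.13 m
Pipe 2: V = 6.646 m/s, Re = 5.66×10^5, ε/D = 4.95×10^-4, f = 0.01764, h_2 = f(L/D)V²/2g = 222.2 m
Series → Q common, losses add: H = Σh = 265.3 m

H ≈ 265 m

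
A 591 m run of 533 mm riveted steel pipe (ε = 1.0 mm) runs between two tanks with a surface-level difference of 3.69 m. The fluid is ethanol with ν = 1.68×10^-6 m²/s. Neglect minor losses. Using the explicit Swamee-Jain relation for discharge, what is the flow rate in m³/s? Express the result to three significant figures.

Swamee-Jain (Type II): Q = -0.965·√(gD⁵h_f/L)·ln[ε/(3.7D) + √(3.17ν²L/(gD³h_f))]
√(gD⁵h_f/L) = √(9.81·0.533⁵·3.69/591) = 0.05133
ε/(3.7D) = 5.07×10^-4; √(3.17ν²L/(gD³h_f)) = 3.11×10^-5
Q = -0.965·0.05133·ln(5.381×10^-4) = 0.3729 m³/s
Check: V = 1.67 m/s, Re = 5.30×10^5, f = 0.02350, h_f = 3.71 m ≈ 3.69 m ✓

Q ≈ 0.373 m³/s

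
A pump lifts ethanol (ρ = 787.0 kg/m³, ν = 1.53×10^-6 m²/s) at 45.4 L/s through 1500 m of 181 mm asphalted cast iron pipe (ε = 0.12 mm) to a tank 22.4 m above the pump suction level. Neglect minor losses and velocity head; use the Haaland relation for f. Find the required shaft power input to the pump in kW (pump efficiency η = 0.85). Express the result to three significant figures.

V = 4Q/(πD²) = 1.764 m/s; Re = 2.09×10^5; ε/D = 6.63×10^-4; f = 0.01939
h_f = f(L/D)V²/2g = 25.50 m
Total head H = z + h_f = 22.4 + 25.50 = 47.90 m
P_hyd = ρgQH = 787.0·9.81·0.0454·47.90 = 16.79 kW
P_shaft = P_hyd/η = 16.79/0.85 = 19.75 kW

P_shaft ≈ 19.8 kW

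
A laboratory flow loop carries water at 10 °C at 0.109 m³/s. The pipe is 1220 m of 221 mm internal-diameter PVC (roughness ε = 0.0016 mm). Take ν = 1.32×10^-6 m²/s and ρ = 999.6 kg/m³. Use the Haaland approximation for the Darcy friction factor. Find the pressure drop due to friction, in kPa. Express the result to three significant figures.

V = 4Q/(πD²) = 4·0.109/(π·0.221²) = 2.842 m/s
Re = VD/ν = 2.842·0.221/1.32×10^-6 = 4.76×10^5 → turbulent
ε/D = 0.0016/221 = 7.24×10^-6
Haaland: f = 0.01326
h_f = f(L/D)V²/(2g) = 0.01326·(1220/0.221)·2.842²/(2·9.81) = 30.12 m
Δp = ρg·h_f = 999.6·9.81·30.12 = 295.4 kPa

Δp ≈ 295 kPa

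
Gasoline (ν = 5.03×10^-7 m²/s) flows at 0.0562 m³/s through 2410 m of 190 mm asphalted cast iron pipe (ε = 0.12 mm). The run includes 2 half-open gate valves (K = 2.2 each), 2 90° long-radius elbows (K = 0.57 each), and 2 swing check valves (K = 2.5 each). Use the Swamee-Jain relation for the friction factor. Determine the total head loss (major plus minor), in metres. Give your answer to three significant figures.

V = 4Q/(πD²) = 1.982 m/s; V²/2g = 0.2003 m
Re = 7.49×10^5, ε/D = 6.32×10^-4 → f = 0.01828 (Swamee-Jain)
Major: h_f = f(L/D)·V²/2g = 0.01828·12684·0.2003 = 46.43 m
Minor: ΣK = 10.5; h_m = ΣK·V²/2g = 2.111 m
Total H_L = 46.43 + 2.111 = 48.54 m

H_L ≈ 48.5 m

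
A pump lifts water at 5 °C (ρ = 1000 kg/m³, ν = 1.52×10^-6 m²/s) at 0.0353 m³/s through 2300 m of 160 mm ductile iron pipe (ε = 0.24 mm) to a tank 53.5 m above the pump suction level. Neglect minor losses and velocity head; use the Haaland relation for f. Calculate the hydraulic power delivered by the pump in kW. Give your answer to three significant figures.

V = 4Q/(πD²) = 1.756 m/s; Re = 1.85×10^5; ε/D = 0.00150; f = 0.02279
h_f = f(L/D)V²/2g = 51.48 m
Total head H = z + h_f = 53.5 + 51.48 = 105.0 m
P_hyd = ρgQH = 1000·9.81·0.0353·105.0 = 36.35 kW

P_hyd ≈ 36.4 kW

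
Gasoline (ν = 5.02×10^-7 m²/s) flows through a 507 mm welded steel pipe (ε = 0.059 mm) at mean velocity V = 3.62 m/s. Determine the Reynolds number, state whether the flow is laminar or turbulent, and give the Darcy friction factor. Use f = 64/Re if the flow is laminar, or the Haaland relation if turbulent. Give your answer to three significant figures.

Re = VD/ν = 3.620·0.507/5.02×10^-7 = 3.66×10^6
Re > 4000 → turbulent; ε/D = 1.16×10^-4
Haaland: f = 0.01274

Re ≈ 3.66×10^6; turbulent; f ≈ 0.0127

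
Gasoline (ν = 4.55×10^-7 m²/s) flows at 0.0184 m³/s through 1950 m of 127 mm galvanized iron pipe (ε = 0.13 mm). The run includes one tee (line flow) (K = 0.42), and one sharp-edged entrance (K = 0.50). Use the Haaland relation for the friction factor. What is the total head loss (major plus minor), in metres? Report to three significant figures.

H_L ≈ 33.8 m

V = 4Q/(πD²) = 1.453 m/s; V²/2g = 0.1075 m
Re = 4.05×10^5, ε/D = 0.00102 → f = 0.02042 (Haaland)
Major: h_f = f(L/D)·V²/2g = 0.02042·15354·0.1075 = 33.71 m
Minor: ΣK = 0.920; h_m = ΣK·V²/2g = 0.09893 m
Total H_L = 33.71 + 0.09893 = 33.81 m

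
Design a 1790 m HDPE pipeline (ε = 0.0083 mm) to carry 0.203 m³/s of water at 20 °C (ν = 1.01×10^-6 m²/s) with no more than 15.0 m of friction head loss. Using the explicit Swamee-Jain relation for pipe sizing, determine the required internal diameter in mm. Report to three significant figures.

D ≈ 352 mm

Swamee-Jain (Type III): D = 0.66·[ε^1.25·(LQ²/(gh_f))^4.75 + ν·Q^9.4·(L/(gh_f))^5.2]^0.04
LQ²/(gh_f) = 0.5013; L/(gh_f) = 12.16
Term 1 = ε^1.25·(…)^4.75 = 1.68×10^-8; Term 2 = ν·Q^9.4·(…)^5.2 = 1.37×10^-7
D = 0.66·(1.68×10^-8 + 1.37×10^-7)^0.04 = 0.3524 m = 352 mm
Check: V = 2.08 m/s, Re = 7.26×10^5, f = 0.01272, h_f = 14.3 m ≈ 15.0 m ✓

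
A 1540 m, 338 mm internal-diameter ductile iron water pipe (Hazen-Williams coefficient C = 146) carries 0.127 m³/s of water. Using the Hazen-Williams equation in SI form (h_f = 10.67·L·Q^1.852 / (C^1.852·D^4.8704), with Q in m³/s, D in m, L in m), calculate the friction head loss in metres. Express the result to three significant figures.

h_f ≈ 6.95 m

h_f = 10.67·1540·0.127^1.852 / (146^1.852·0.338^4.8704) = 6.949 m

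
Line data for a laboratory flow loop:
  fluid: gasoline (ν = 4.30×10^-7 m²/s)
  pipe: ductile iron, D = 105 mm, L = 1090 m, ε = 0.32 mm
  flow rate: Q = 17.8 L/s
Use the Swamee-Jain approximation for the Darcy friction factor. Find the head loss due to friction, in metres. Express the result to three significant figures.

V = 4Q/(πD²) = 4·0.0178/(π·0.105²) = 2.056 m/s
Re = VD/ν = 2.056·0.105/4.30×10^-7 = 5.02×10^5 → turbulent
ε/D = 0.32/105 = 0.00305
Swamee-Jain: f = 0.02666
h_f = f(L/D)V²/(2g) = 0.02666·(1090/0.105)·2.056²/(2·9.81) = 59.60 m

h_f ≈ 59.6 m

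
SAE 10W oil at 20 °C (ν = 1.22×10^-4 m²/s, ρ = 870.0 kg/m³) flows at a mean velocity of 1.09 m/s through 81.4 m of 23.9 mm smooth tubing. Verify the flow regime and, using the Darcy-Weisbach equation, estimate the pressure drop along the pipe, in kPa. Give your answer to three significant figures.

Re = VD/ν = 1.09·0.02390/1.22×10^-4 = 214 → laminar (Re < 2300)
f = 64/Re = 0.2997
h_f = f(L/D)V²/(2g) = 0.2997·(81.4/0.02390)·1.09²/(2·9.81) = 61.82 m
Δp = ρg·h_f = 870.0·9.81·61.82 = 527.6 kPa

Δp ≈ 528 kPa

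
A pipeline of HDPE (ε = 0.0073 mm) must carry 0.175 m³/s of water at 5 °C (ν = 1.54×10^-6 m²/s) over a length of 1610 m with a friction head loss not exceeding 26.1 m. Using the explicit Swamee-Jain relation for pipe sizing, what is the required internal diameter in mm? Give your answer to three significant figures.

Swamee-Jain (Type III): D = 0.66·[ε^1.25·(LQ²/(gh_f))^4.75 + ν·Q^9.4·(L/(gh_f))^5.2]^0.04
LQ²/(gh_f) = 0.1926; L/(gh_f) = 6.288
Term 1 = ε^1.25·(…)^4.75 = 1.52×10^-10; Term 2 = ν·Q^9.4·(…)^5.2 = 1.68×10^-9
D = 0.66·(1.52×10^-10 + 1.68×10^-9)^0.04 = 0.2951 m = 295 mm
Check: V = 2.56 m/s, Re = 4.90×10^5, f = 0.01352, h_f = 24.6 m ≈ 26.1 m ✓

D ≈ 295 mm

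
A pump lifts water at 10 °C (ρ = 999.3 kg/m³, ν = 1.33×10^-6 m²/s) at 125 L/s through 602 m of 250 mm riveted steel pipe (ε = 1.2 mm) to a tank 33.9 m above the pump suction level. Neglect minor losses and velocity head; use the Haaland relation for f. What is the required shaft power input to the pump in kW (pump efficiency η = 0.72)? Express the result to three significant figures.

V = 4Q/(πD²) = 2.546 m/s; Re = 4.79×10^5; ε/D = 0.00480; f = 0.03024
h_f = f(L/D)V²/2g = 24.07 m
Total head H = z + h_f = 33.9 + 24.07 = 57.97 m
P_hyd = ρgQH = 999.3·9.81·0.125·57.97 = 71.03 kW
P_shaft = P_hyd/η = 71.03/0.72 = 98.66 kW

P_shaft ≈ 98.7 kW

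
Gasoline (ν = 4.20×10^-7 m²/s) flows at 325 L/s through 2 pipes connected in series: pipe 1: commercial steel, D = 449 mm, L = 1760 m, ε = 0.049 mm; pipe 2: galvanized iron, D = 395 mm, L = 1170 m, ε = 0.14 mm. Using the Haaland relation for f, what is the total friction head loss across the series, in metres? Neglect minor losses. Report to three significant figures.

H ≈ 27.5 m

Pipe 1: V = 2.053 m/s, Re = 2.19×10^6, ε/D = 1.09×10^-4, f = 0.01284, h_1 = f(L/D)V²/2g = 10.81 m
Pipe 2: V = 2.652 m/s, Re = 2.49×10^6, ε/D = 3.54×10^-4, f = 0.01575, h_2 = f(L/D)V²/2g = 16.72 m
Series → Q common, losses add: H = Σh = 27.53 m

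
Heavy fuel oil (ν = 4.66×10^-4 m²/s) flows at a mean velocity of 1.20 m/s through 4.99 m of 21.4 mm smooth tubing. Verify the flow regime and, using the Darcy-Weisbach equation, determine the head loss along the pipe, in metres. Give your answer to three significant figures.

h_f ≈ 19.9 m

Re = VD/ν = 1.20·0.02140/4.66×10^-4 = 55.1 → laminar (Re < 2300)
f = 64/Re = 1.161
h_f = f(L/D)V²/(2g) = 1.161·(4.99/0.02140)·1.20²/(2·9.81) = 19.88 m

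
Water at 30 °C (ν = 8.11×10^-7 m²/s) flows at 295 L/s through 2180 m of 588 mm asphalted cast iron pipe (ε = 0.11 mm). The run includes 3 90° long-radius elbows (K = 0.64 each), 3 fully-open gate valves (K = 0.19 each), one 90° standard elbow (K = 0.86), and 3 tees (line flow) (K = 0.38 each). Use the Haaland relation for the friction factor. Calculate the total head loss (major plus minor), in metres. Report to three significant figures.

H_L ≈ 3.54 m

V = 4Q/(πD²) = 1.086 m/s; V²/2g = 0.06015 m
Re = 7.88×10^5, ε/D = 1.87×10^-4 → f = 0.01466 (Haaland)
Major: h_f = f(L/D)·V²/2g = 0.01466·3707·0.06015 = 3.269 m
Minor: ΣK = 4.49; h_m = ΣK·V²/2g = 0.2701 m
Total H_L = 3.269 + 0.2701 = 3.539 m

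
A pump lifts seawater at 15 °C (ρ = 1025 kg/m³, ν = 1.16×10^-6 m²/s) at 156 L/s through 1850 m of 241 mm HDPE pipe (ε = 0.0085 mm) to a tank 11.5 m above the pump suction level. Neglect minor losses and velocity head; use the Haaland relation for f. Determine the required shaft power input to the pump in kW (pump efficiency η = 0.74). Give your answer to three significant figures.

P_shaft ≈ 149 kW

V = 4Q/(πD²) = 3.420 m/s; Re = 7.10×10^5; ε/D = 3.53×10^-5; f = 0.01282
h_f = f(L/D)V²/2g = 58.65 m
Total head H = z + h_f = 11.5 + 58.65 = 70.15 m
P_hyd = ρgQH = 1025·9.81·0.156·70.15 = 110.0 kW
P_shaft = P_hyd/η = 110.0/0.74 = 148.7 kW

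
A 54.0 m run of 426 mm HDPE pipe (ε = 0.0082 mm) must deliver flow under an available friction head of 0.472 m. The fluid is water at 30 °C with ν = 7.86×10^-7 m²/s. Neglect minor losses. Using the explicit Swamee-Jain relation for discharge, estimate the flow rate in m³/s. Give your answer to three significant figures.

Swamee-Jain (Type II): Q = -0.965·√(gD⁵h_f/L)·ln[ε/(3.7D) + √(3.17ν²L/(gD³h_f))]
√(gD⁵h_f/L) = √(9.81·0.426⁵·0.472/54.0) = 0.03468
ε/(3.7D) = 5.20×10^-6; √(3.17ν²L/(gD³h_f)) = 1.72×10^-5
Q = -0.965·0.03468·ln(2.239×10^-5) = 0.3584 m³/s
Check: V = 2.51 m/s, Re = 1.36×10^6, f = 0.01157, h_f = 0.473 m ≈ 0.472 m ✓

Q ≈ 0.358 m³/s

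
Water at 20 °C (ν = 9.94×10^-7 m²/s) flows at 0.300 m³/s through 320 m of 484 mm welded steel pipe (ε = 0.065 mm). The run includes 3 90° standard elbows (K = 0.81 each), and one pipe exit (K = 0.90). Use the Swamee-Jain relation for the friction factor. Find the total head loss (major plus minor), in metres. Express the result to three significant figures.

H_L ≈ 1.73 m

V = 4Q/(πD²) = 1.631 m/s; V²/2g = 0.1355 m
Re = 7.94×10^5, ε/D = 1.34×10^-4 → f = 0.01423 (Swamee-Jain)
Major: h_f = f(L/D)·V²/2g = 0.01423·661.2·0.1355 = 1.275 m
Minor: ΣK = 3.33; h_m = ΣK·V²/2g = 0.4513 m
Total H_L = 1.275 + 0.4513 = 1.727 m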